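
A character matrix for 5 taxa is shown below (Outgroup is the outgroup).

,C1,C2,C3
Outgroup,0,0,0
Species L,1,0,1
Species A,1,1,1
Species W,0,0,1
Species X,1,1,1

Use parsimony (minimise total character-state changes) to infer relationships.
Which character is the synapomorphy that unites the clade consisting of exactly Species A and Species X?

C2

The outgroup has state '0' for every character, so '1' is the derived state throughout.
Only Species A, Species L, and Species X show the derived state '1' for C1, supporting them as a clade.
C2: derived state '1' in Species A and Species X only — synapomorphy for {Species A, Species X}.
All ingroup taxa share the derived state '1' for C3; it defines the ingroup but does not resolve relationships within it.
Most parsimonious ingroup topology: ((Species L,(Species A,Species X)),Species W).
The clade {Species A, Species X} is supported by C2: its derived state '1' occurs in exactly those taxa and in no other taxon (including the outgroup).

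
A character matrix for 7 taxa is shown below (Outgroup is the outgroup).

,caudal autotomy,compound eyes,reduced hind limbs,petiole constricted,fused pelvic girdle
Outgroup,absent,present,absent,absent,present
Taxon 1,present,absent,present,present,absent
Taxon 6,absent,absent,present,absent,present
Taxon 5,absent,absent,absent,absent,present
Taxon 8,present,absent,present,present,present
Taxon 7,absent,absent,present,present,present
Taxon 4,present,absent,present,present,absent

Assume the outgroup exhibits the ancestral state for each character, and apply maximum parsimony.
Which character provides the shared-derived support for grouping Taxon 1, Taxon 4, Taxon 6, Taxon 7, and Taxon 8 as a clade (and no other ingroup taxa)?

Character polarity is set by the outgroup: the derived state is whichever differs from the outgroup's state, so for compound eyes, fused pelvic girdle the derived state is 'absent', and for the remaining characters it is 'present'.
caudal autotomy: derived state 'present' in Taxon 1, Taxon 4, and Taxon 8 only — synapomorphy for {Taxon 1, Taxon 4, Taxon 8}.
All ingroup taxa share the derived state 'absent' for compound eyes; it defines the ingroup but does not resolve relationships within it.
reduced hind limbs (derived state 'present') is shared by Taxon 1, Taxon 4, Taxon 6, Taxon 7, and Taxon 8 — a synapomorphy uniting that clade.
petiole constricted: derived state 'present' in Taxon 1, Taxon 4, Taxon 7, and Taxon 8 only — synapomorphy for {Taxon 1, Taxon 4, Taxon 7, Taxon 8}.
fused pelvic girdle: derived state 'absent' in Taxon 1 and Taxon 4 only — synapomorphy for {Taxon 1, Taxon 4}.
Most parsimonious ingroup topology: (((((Taxon 1,Taxon 4),Taxon 8),Taxon 7),Taxon 6),Taxon 5).
The clade {Taxon 1, Taxon 4, Taxon 6, Taxon 7, Taxon 8} is supported by reduced hind limbs: its derived state 'present' occurs in exactly those taxa and in no other taxon (including the outgroup).

reduced hind limbs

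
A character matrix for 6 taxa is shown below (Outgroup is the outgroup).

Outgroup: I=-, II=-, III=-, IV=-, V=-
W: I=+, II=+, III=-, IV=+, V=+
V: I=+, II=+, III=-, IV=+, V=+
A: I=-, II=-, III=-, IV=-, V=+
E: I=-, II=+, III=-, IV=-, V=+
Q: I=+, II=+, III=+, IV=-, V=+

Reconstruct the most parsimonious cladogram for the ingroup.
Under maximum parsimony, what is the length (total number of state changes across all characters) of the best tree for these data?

5

The outgroup has state '-' for every character, so '+' is the derived state throughout.
I: derived state '+' in Q, V, and W only — synapomorphy for {Q, V, W}.
II: derived state '+' in E, Q, V, and W only — synapomorphy for {E, Q, V, W}.
III: derived state '+' in Q only — an autapomorphy, so it tells us nothing about relationships among taxa.
IV (derived state '+') is shared by V and W — a synapomorphy uniting that clade.
V (derived state '+') is shared by all ingroup taxa — unites the whole ingroup.
Most parsimonious ingroup topology: ((((W,V),Q),E),A).
Changes per character on this tree: I: 1; II: 1; III: 1; IV: 1; V: 1.
Total = 5.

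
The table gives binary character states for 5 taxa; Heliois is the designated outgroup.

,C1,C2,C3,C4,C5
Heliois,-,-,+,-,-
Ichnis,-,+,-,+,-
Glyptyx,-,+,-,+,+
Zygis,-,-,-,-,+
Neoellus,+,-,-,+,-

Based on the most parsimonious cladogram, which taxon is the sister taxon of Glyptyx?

Ichnis

Character polarity is set by the outgroup: the derived state is whichever differs from the outgroup's state, so for C3 the derived state is '-', and for the remaining characters it is '+'.
C1: derived state '+' in Neoellus only — an autapomorphy, so it tells us nothing about relationships among taxa.
C2 (derived state '+') is shared by Glyptyx and Ichnis — a synapomorphy uniting that clade.
C3 (derived state '-') is shared by all ingroup taxa — unites the whole ingroup.
Only Glyptyx, Ichnis, and Neoellus show the derived state '+' for C4, supporting them as a clade.
C5 (state '+') occurs in Glyptyx and Zygis but conflicts with the nesting implied by the other characters — most parsimoniously interpreted as homoplasy.
Most parsimonious ingroup topology: (((Ichnis,Glyptyx),Neoellus),Zygis).
Glyptyx and Ichnis form a cherry on this tree, so they are sister taxa.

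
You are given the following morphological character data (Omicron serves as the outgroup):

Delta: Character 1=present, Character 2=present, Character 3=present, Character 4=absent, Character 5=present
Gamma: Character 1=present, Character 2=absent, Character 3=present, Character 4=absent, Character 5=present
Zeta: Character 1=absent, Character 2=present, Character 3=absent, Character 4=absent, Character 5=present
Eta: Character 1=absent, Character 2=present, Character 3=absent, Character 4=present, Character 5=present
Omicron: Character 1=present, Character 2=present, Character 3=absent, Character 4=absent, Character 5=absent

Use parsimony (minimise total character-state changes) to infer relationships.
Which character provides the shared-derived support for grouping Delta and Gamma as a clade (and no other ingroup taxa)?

Character polarity is set by the outgroup: the derived state is whichever differs from the outgroup's state, so for Character 1, Character 2 the derived state is 'absent', and for the remaining characters it is 'present'.
Only Eta and Zeta show the derived state 'absent' for Character 1, supporting them as a clade.
Character 2: derived state 'absent' in Gamma only — an autapomorphy, so it tells us nothing about relationships among taxa.
Character 3 (derived state 'present') is shared by Delta and Gamma — a synapomorphy uniting that clade.
Character 4 (derived state 'present') is unique to Eta (autapomorphy; uninformative for grouping).
Character 5 (derived state 'present') is shared by all ingroup taxa — unites the whole ingroup.
Most parsimonious ingroup topology: ((Delta,Gamma),(Zeta,Eta)).
The clade {Delta, Gamma} is supported by Character 3: its derived state 'present' occurs in exactly those taxa and in no other taxon (including the outgroup).

Character 3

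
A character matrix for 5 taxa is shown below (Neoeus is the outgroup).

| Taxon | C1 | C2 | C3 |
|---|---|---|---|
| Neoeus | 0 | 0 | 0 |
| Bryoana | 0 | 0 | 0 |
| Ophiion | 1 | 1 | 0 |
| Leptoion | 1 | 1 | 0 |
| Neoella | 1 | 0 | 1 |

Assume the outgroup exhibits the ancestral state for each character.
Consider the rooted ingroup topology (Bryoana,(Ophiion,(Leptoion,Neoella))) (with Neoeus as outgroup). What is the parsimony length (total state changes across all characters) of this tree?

Map each character onto (Bryoana,(Ophiion,(Leptoion,Neoella))) (rooted by Neoeus) and count the minimum state changes it requires (Fitch parsimony):
C1: 1; C2: 2; C3: 1.
Total tree length = 4.

4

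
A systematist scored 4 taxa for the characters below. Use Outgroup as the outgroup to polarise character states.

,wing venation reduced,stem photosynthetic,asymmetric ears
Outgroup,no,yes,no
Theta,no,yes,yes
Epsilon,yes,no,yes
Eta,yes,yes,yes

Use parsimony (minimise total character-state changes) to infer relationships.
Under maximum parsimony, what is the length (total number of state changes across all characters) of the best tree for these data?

Character polarity is set by the outgroup: the derived state is whichever differs from the outgroup's state, so for stem photosynthetic the derived state is 'no', and for the remaining characters it is 'yes'.
wing venation reduced (derived state 'yes') is shared by Epsilon and Eta — a synapomorphy uniting that clade.
stem photosynthetic: derived state 'no' in Epsilon only — an autapomorphy, so it tells us nothing about relationships among taxa.
asymmetric ears (derived state 'yes') is shared by all ingroup taxa — unites the whole ingroup.
Most parsimonious ingroup topology: (Theta,(Epsilon,Eta)).
Changes per character on this tree: wing venation reduced: 1; stem photosynthetic: 1; asymmetric ears: 1.
Total = 3.

3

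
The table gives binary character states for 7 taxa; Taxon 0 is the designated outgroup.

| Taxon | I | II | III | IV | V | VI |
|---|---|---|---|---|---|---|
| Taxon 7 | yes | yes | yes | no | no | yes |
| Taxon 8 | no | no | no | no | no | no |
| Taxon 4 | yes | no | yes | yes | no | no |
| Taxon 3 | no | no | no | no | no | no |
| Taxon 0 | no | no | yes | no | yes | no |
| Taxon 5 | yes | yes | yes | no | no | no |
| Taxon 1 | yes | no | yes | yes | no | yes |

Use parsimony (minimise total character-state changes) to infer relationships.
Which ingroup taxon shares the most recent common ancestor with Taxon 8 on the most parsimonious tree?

Character polarity is set by the outgroup: the derived state is whichever differs from the outgroup's state, so for III, V the derived state is 'no', and for the remaining characters it is 'yes'.
Only Taxon 1, Taxon 4, Taxon 5, and Taxon 7 show the derived state 'yes' for I, supporting them as a clade.
II (derived state 'yes') is shared by Taxon 5 and Taxon 7 — a synapomorphy uniting that clade.
III (derived state 'no') is shared by Taxon 3 and Taxon 8 — a synapomorphy uniting that clade.
IV: derived state 'yes' in Taxon 1 and Taxon 4 only — synapomorphy for {Taxon 1, Taxon 4}.
V (derived state 'no') is shared by all ingroup taxa — unites the whole ingroup.
VI (state 'yes') occurs in Taxon 1 and Taxon 7 but conflicts with the nesting implied by the other characters — most parsimoniously interpreted as homoplasy.
Most parsimonious ingroup topology: ((Taxon 3,Taxon 8),((Taxon 5,Taxon 7),(Taxon 1,Taxon 4))).
Taxon 8 and Taxon 3 form a cherry on this tree, so they are sister taxa.

Taxon 3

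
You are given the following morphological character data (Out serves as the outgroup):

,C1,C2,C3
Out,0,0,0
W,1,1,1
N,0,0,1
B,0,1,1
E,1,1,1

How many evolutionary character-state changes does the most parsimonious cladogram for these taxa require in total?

The outgroup has state '0' for every character, so '1' is the derived state throughout.
Only E and W show the derived state '1' for C1, supporting them as a clade.
Only B, E, and W show the derived state '1' for C2, supporting them as a clade.
All ingroup taxa share the derived state '1' for C3; it defines the ingroup but does not resolve relationships within it.
Most parsimonious ingroup topology: (((W,E),B),N).
Changes per character on this tree: C1: 1; C2: 1; C3: 1.
Total = 3.

3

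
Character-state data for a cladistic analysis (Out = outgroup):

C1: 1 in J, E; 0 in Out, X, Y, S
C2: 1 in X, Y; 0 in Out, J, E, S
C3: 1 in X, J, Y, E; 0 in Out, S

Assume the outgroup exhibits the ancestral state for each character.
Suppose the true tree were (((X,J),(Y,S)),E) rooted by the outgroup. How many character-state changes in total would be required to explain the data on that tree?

Map each character onto (((X,J),(Y,S)),E) (rooted by Out) and count the minimum state changes it requires (Fitch parsimony):
C1: 2; C2: 2; C3: 2.
Total tree length = 6.

6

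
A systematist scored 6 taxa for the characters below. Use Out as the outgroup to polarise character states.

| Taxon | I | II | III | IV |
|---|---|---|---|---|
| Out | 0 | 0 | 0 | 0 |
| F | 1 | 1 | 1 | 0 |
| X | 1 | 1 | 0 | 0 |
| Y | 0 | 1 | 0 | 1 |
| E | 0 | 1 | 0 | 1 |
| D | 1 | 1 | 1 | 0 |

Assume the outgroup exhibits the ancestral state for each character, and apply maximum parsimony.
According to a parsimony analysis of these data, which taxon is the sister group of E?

The outgroup has state '0' for every character, so '1' is the derived state throughout.
Only D, F, and X show the derived state '1' for I, supporting them as a clade.
All ingroup taxa share the derived state '1' for II; it defines the ingroup but does not resolve relationships within it.
III (derived state '1') is shared by D and F — a synapomorphy uniting that clade.
IV: derived state '1' in E and Y only — synapomorphy for {E, Y}.
Most parsimonious ingroup topology: (((F,D),X),(Y,E)).
E and Y form a cherry on this tree, so they are sister taxa.

Y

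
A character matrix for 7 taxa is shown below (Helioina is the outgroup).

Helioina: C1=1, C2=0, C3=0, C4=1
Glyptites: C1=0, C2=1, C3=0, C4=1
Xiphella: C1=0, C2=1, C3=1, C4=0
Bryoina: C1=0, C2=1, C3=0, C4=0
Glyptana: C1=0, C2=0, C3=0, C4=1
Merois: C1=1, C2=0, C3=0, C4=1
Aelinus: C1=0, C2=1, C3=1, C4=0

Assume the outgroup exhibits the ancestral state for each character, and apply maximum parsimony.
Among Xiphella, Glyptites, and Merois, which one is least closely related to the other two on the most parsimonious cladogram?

Character polarity is set by the outgroup: the derived state is whichever differs from the outgroup's state, so for C1, C4 the derived state is '0', and for the remaining characters it is '1'.
C1 (derived state '0') is shared by Aelinus, Bryoina, Glyptana, Glyptites, and Xiphella — a synapomorphy uniting that clade.
C2: derived state '1' in Aelinus, Bryoina, Glyptites, and Xiphella only — synapomorphy for {Aelinus, Bryoina, Glyptites, Xiphella}.
C3 (derived state '1') is shared by Aelinus and Xiphella — a synapomorphy uniting that clade.
C4 (derived state '0') is shared by Aelinus, Bryoina, and Xiphella — a synapomorphy uniting that clade.
Most parsimonious ingroup topology: (((Glyptites,((Xiphella,Aelinus),Bryoina)),Glyptana),Merois).
Glyptites and Xiphella share a more recent common ancestor with each other than either does with Merois, so Merois is the least closely related of the three.

Merois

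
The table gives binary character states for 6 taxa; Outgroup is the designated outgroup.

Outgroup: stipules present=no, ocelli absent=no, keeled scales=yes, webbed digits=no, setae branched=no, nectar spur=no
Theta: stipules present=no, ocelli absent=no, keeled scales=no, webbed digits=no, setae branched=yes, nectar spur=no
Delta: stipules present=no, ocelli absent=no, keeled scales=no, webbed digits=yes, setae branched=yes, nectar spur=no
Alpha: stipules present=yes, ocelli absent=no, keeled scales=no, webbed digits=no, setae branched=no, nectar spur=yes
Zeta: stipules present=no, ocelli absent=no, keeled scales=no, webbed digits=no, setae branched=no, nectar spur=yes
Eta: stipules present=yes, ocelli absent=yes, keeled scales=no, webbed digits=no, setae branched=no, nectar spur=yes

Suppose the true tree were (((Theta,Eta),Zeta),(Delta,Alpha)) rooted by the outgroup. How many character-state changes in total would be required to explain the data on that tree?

10

Map each character onto (((Theta,Eta),Zeta),(Delta,Alpha)) (rooted by Outgroup) and count the minimum state changes it requires (Fitch parsimony):
stipules present: 2; ocelli absent: 1; keeled scales: 1; webbed digits: 1; setae branched: 2; nectar spur: 3.
Total tree length = 10.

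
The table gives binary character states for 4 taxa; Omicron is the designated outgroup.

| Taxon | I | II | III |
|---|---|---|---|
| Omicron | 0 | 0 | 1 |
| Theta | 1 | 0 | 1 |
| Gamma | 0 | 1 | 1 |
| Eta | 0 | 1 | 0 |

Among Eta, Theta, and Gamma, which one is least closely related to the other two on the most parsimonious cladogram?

Theta

Character polarity is set by the outgroup: the derived state is whichever differs from the outgroup's state, so for III the derived state is '0', and for the remaining characters it is '1'.
I: derived state '1' in Theta only — an autapomorphy, so it tells us nothing about relationships among taxa.
II (derived state '1') is shared by Eta and Gamma — a synapomorphy uniting that clade.
III: derived state '0' in Eta only — an autapomorphy, so it tells us nothing about relationships among taxa.
Most parsimonious ingroup topology: (Theta,(Gamma,Eta)).
Gamma and Eta share a more recent common ancestor with each other than either does with Theta, so Theta is the least closely related of the three.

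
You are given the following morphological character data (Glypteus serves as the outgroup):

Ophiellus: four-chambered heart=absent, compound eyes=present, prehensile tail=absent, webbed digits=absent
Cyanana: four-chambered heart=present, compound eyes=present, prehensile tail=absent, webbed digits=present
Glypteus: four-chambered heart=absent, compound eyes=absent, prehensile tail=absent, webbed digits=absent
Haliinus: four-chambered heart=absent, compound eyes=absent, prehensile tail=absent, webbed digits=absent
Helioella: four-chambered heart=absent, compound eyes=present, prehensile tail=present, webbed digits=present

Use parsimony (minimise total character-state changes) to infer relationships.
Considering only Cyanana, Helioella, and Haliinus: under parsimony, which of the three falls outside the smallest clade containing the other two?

The outgroup has state 'absent' for every character, so 'present' is the derived state throughout.
four-chambered heart (derived state 'present') is unique to Cyanana (autapomorphy; uninformative for grouping).
compound eyes (derived state 'present') is shared by Cyanana, Helioella, and Ophiellus — a synapomorphy uniting that clade.
prehensile tail: derived state 'present' in Helioella only — an autapomorphy, so it tells us nothing about relationships among taxa.
Only Cyanana and Helioella show the derived state 'present' for webbed digits, supporting them as a clade.
Most parsimonious ingroup topology: ((Ophiellus,(Cyanana,Helioella)),Haliinus).
Cyanana and Helioella share a more recent common ancestor with each other than either does with Haliinus, so Haliinus is the least closely related of the three.

Haliinus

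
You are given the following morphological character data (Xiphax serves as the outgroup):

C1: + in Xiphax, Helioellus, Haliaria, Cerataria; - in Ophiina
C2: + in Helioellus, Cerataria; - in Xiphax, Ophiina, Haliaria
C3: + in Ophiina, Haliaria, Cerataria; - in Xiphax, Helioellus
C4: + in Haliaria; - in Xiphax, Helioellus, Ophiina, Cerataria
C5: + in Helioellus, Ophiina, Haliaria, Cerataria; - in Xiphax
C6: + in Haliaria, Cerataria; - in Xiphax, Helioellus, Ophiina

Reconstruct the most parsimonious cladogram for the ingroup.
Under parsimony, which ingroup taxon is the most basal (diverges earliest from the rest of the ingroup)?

Helioellus

Character polarity is set by the outgroup: the derived state is whichever differs from the outgroup's state, so for C1 the derived state is '-', and for the remaining characters it is '+'.
C1 (derived state '-') is unique to Ophiina (autapomorphy; uninformative for grouping).
C2 groups Cerataria and Helioellus, which is incompatible with the clades supported by the remaining characters; treating it as convergent (homoplasy) costs fewer steps than any alternative tree.
C3 (derived state '+') is shared by Cerataria, Haliaria, and Ophiina — a synapomorphy uniting that clade.
C4: derived state '+' in Haliaria only — an autapomorphy, so it tells us nothing about relationships among taxa.
All ingroup taxa share the derived state '+' for C5; it defines the ingroup but does not resolve relationships within it.
C6: derived state '+' in Cerataria and Haliaria only — synapomorphy for {Cerataria, Haliaria}.
Most parsimonious ingroup topology: (Helioellus,(Ophiina,(Haliaria,Cerataria))).
Helioellus is sister to the clade containing all other ingroup taxa, so it is the earliest-diverging (most basal) ingroup lineage.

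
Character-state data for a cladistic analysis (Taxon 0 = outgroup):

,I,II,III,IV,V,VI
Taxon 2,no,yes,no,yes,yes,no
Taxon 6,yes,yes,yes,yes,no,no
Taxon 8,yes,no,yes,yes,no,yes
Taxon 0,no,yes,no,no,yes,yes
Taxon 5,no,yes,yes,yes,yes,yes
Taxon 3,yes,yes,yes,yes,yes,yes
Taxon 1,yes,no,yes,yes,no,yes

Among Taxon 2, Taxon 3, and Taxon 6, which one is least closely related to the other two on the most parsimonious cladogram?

Character polarity is set by the outgroup: the derived state is whichever differs from the outgroup's state, so for II, V, VI the derived state is 'no', and for the remaining characters it is 'yes'.
Only Taxon 1, Taxon 3, Taxon 6, and Taxon 8 show the derived state 'yes' for I, supporting them as a clade.
Only Taxon 1 and Taxon 8 show the derived state 'no' for II, supporting them as a clade.
III (derived state 'yes') is shared by Taxon 1, Taxon 3, Taxon 5, Taxon 6, and Taxon 8 — a synapomorphy uniting that clade.
IV (derived state 'yes') is shared by all ingroup taxa — unites the whole ingroup.
V (derived state 'no') is shared by Taxon 1, Taxon 6, and Taxon 8 — a synapomorphy uniting that clade.
VI (state 'no') occurs in Taxon 2 and Taxon 6 but conflicts with the nesting implied by the other characters — most parsimoniously interpreted as homoplasy.
Most parsimonious ingroup topology: (((((Taxon 8,Taxon 1),Taxon 6),Taxon 3),Taxon 5),Taxon 2).
Taxon 3 and Taxon 6 share a more recent common ancestor with each other than either does with Taxon 2, so Taxon 2 is the least closely related of the three.

Taxon 2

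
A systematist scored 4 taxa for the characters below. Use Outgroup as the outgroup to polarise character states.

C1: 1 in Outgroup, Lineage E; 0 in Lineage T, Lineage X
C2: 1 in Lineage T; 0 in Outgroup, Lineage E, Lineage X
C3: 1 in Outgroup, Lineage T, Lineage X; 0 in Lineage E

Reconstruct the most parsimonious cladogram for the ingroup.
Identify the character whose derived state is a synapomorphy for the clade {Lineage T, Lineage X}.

Character polarity is set by the outgroup: the derived state is whichever differs from the outgroup's state, so for C1, C3 the derived state is '0', and for the remaining characters it is '1'.
C1 (derived state '0') is shared by Lineage T and Lineage X — a synapomorphy uniting that clade.
C2: derived state '1' in Lineage T only — an autapomorphy, so it tells us nothing about relationships among taxa.
C3 (derived state '0') is unique to Lineage E (autapomorphy; uninformative for grouping).
Most parsimonious ingroup topology: ((Lineage T,Lineage X),Lineage E).
The clade {Lineage T, Lineage X} is supported by C1: its derived state '0' occurs in exactly those taxa and in no other taxon (including the outgroup).

C1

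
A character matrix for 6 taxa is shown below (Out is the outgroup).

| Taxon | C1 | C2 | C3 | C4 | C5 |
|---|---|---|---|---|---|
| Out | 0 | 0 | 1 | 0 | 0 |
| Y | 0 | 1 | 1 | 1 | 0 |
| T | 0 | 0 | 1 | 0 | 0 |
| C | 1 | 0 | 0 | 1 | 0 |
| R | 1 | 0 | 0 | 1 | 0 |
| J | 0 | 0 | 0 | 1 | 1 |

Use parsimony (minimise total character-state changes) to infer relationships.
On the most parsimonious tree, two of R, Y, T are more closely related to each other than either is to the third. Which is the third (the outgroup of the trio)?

T

Character polarity is set by the outgroup: the derived state is whichever differs from the outgroup's state, so for C3 the derived state is '0', and for the remaining characters it is '1'.
Only C and R show the derived state '1' for C1, supporting them as a clade.
C2 (derived state '1') is unique to Y (autapomorphy; uninformative for grouping).
C3 (derived state '0') is shared by C, J, and R — a synapomorphy uniting that clade.
C4: derived state '1' in C, J, R, and Y only — synapomorphy for {C, J, R, Y}.
C5 (derived state '1') is unique to J (autapomorphy; uninformative for grouping).
Most parsimonious ingroup topology: ((Y,((C,R),J)),T).
R and Y share a more recent common ancestor with each other than either does with T, so T is the least closely related of the three.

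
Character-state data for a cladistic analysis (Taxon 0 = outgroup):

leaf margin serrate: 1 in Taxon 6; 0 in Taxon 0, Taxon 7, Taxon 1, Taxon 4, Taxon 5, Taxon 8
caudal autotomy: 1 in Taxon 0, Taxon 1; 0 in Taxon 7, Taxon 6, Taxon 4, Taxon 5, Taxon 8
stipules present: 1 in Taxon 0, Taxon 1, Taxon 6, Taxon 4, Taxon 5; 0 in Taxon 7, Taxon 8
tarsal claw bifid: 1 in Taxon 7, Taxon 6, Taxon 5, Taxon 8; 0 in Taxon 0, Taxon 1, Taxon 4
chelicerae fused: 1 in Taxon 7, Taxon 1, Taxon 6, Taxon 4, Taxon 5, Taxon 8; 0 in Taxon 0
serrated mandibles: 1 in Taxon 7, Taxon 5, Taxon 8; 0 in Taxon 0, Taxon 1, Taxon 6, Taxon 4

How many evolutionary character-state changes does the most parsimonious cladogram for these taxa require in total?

6

Character polarity is set by the outgroup: the derived state is whichever differs from the outgroup's state, so for caudal autotomy, stipules present the derived state is '0', and for the remaining characters it is '1'.
leaf margin serrate: derived state '1' in Taxon 6 only — an autapomorphy, so it tells us nothing about relationships among taxa.
Only Taxon 4, Taxon 5, Taxon 6, Taxon 7, and Taxon 8 show the derived state '0' for caudal autotomy, supporting them as a clade.
Only Taxon 7 and Taxon 8 show the derived state '0' for stipules present, supporting them as a clade.
Only Taxon 5, Taxon 6, Taxon 7, and Taxon 8 show the derived state '1' for tarsal claw bifid, supporting them as a clade.
chelicerae fused (derived state '1') is shared by all ingroup taxa — unites the whole ingroup.
serrated mandibles (derived state '1') is shared by Taxon 5, Taxon 7, and Taxon 8 — a synapomorphy uniting that clade.
Most parsimonious ingroup topology: (((((Taxon 7,Taxon 8),Taxon 5),Taxon 6),Taxon 4),Taxon 1).
Changes per character on this tree: leaf margin serrate: 1; caudal autotomy: 1; stipules present: 1; tarsal claw bifid: 1; chelicerae fused: 1; serrated mandibles: 1.
Total = 6.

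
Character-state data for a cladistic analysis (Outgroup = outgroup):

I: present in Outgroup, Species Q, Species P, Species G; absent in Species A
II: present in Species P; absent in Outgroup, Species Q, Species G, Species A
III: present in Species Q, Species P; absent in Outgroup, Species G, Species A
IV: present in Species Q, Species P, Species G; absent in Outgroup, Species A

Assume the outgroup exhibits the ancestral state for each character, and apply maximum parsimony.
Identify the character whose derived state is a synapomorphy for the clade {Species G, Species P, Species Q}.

IV

Character polarity is set by the outgroup: the derived state is whichever differs from the outgroup's state, so for I the derived state is 'absent', and for the remaining characters it is 'present'.
I (derived state 'absent') is unique to Species A (autapomorphy; uninformative for grouping).
II: derived state 'present' in Species P only — an autapomorphy, so it tells us nothing about relationships among taxa.
Only Species P and Species Q show the derived state 'present' for III, supporting them as a clade.
Only Species G, Species P, and Species Q show the derived state 'present' for IV, supporting them as a clade.
Most parsimonious ingroup topology: (((Species Q,Species P),Species G),Species A).
The clade {Species G, Species P, Species Q} is supported by IV: its derived state 'present' occurs in exactly those taxa and in no other taxon (including the outgroup).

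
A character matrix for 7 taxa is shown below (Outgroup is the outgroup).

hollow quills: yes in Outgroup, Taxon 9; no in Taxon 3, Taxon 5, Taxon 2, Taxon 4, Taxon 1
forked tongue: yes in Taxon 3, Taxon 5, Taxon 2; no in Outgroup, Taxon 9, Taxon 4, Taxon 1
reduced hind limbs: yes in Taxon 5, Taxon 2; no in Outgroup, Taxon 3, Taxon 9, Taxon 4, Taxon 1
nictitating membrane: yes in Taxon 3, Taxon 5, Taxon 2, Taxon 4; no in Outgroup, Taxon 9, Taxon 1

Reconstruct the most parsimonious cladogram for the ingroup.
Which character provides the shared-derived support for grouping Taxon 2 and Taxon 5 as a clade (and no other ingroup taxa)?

Character polarity is set by the outgroup: the derived state is whichever differs from the outgroup's state, so for hollow quills the derived state is 'no', and for the remaining characters it is 'yes'.
hollow quills (derived state 'no') is shared by Taxon 1, Taxon 2, Taxon 3, Taxon 4, and Taxon 5 — a synapomorphy uniting that clade.
forked tongue: derived state 'yes' in Taxon 2, Taxon 3, and Taxon 5 only — synapomorphy for {Taxon 2, Taxon 3, Taxon 5}.
reduced hind limbs (derived state 'yes') is shared by Taxon 2 and Taxon 5 — a synapomorphy uniting that clade.
nictitating membrane: derived state 'yes' in Taxon 2, Taxon 3, Taxon 4, and Taxon 5 only — synapomorphy for {Taxon 2, Taxon 3, Taxon 4, Taxon 5}.
Most parsimonious ingroup topology: ((((Taxon 3,(Taxon 5,Taxon 2)),Taxon 4),Taxon 1),Taxon 9).
The clade {Taxon 2, Taxon 5} is supported by reduced hind limbs: its derived state 'yes' occurs in exactly those taxa and in no other taxon (including the outgroup).

reduced hind limbs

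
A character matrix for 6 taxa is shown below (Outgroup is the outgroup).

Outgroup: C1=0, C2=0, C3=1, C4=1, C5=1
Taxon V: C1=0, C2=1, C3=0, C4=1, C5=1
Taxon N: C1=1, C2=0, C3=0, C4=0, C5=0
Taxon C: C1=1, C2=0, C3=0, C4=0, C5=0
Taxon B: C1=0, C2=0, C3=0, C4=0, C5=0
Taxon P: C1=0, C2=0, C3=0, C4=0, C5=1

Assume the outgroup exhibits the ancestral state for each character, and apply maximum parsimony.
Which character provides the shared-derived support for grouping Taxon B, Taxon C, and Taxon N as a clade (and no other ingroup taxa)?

Character polarity is set by the outgroup: the derived state is whichever differs from the outgroup's state, so for C3, C4, C5 the derived state is '0', and for the remaining characters it is '1'.
Only Taxon C and Taxon N show the derived state '1' for C1, supporting them as a clade.
C2: derived state '1' in Taxon V only — an autapomorphy, so it tells us nothing about relationships among taxa.
All ingroup taxa share the derived state '0' for C3; it defines the ingroup but does not resolve relationships within it.
C4: derived state '0' in Taxon B, Taxon C, Taxon N, and Taxon P only — synapomorphy for {Taxon B, Taxon C, Taxon N, Taxon P}.
C5 (derived state '0') is shared by Taxon B, Taxon C, and Taxon N — a synapomorphy uniting that clade.
Most parsimonious ingroup topology: (Taxon V,(((Taxon N,Taxon C),Taxon B),Taxon P)).
The clade {Taxon B, Taxon C, Taxon N} is supported by C5: its derived state '0' occurs in exactly those taxa and in no other taxon (including the outgroup).

C5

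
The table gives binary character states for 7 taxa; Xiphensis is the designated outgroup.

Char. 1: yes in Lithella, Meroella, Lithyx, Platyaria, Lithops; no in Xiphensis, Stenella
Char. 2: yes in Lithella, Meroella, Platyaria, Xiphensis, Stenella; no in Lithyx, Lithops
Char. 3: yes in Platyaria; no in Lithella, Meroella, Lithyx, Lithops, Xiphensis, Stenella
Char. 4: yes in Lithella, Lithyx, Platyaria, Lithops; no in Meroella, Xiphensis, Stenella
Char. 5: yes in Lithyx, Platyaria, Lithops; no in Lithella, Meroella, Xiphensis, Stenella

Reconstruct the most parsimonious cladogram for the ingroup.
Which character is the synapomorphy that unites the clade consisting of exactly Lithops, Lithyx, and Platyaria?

Character polarity is set by the outgroup: the derived state is whichever differs from the outgroup's state, so for Char. 2 the derived state is 'no', and for the remaining characters it is 'yes'.
Char. 1: derived state 'yes' in Lithella, Lithops, Lithyx, Meroella, and Platyaria only — synapomorphy for {Lithella, Lithops, Lithyx, Meroella, Platyaria}.
Char. 2: derived state 'no' in Lithops and Lithyx only — synapomorphy for {Lithops, Lithyx}.
Char. 3: derived state 'yes' in Platyaria only — an autapomorphy, so it tells us nothing about relationships among taxa.
Only Lithella, Lithops, Lithyx, and Platyaria show the derived state 'yes' for Char. 4, supporting them as a clade.
Char. 5 (derived state 'yes') is shared by Lithops, Lithyx, and Platyaria — a synapomorphy uniting that clade.
Most parsimonious ingroup topology: (((((Lithyx,Lithops),Platyaria),Lithella),Meroella),Stenella).
The clade {Lithops, Lithyx, Platyaria} is supported by Char. 5: its derived state 'yes' occurs in exactly those taxa and in no other taxon (including the outgroup).

Char. 5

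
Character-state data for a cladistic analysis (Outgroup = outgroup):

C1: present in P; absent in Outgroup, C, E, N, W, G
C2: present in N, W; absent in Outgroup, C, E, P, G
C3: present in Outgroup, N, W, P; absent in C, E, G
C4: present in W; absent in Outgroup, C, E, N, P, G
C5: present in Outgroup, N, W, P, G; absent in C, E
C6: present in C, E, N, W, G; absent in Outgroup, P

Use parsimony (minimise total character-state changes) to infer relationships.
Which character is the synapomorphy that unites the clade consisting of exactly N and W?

C2

Character polarity is set by the outgroup: the derived state is whichever differs from the outgroup's state, so for C3, C5 the derived state is 'absent', and for the remaining characters it is 'present'.
C1: derived state 'present' in P only — an autapomorphy, so it tells us nothing about relationships among taxa.
C2: derived state 'present' in N and W only — synapomorphy for {N, W}.
Only C, E, and G show the derived state 'absent' for C3, supporting them as a clade.
C4 (derived state 'present') is unique to W (autapomorphy; uninformative for grouping).
C5: derived state 'absent' in C and E only — synapomorphy for {C, E}.
C6: derived state 'present' in C, E, G, N, and W only — synapomorphy for {C, E, G, N, W}.
Most parsimonious ingroup topology: ((((C,E),G),(N,W)),P).
The clade {N, W} is supported by C2: its derived state 'present' occurs in exactly those taxa and in no other taxon (including the outgroup).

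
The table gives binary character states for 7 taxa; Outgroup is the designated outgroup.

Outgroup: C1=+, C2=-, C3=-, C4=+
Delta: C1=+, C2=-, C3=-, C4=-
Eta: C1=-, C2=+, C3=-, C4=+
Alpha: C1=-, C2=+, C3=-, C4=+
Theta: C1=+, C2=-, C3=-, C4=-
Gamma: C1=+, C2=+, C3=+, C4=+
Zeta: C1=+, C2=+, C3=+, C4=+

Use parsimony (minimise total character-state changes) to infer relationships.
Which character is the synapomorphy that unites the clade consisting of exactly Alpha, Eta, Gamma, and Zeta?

C2

Character polarity is set by the outgroup: the derived state is whichever differs from the outgroup's state, so for C1, C4 the derived state is '-', and for the remaining characters it is '+'.
C1: derived state '-' in Alpha and Eta only — synapomorphy for {Alpha, Eta}.
C2: derived state '+' in Alpha, Eta, Gamma, and Zeta only — synapomorphy for {Alpha, Eta, Gamma, Zeta}.
C3 (derived state '+') is shared by Gamma and Zeta — a synapomorphy uniting that clade.
Only Delta and Theta show the derived state '-' for C4, supporting them as a clade.
Most parsimonious ingroup topology: ((Delta,Theta),((Eta,Alpha),(Gamma,Zeta))).
The clade {Alpha, Eta, Gamma, Zeta} is supported by C2: its derived state '+' occurs in exactly those taxa and in no other taxon (including the outgroup).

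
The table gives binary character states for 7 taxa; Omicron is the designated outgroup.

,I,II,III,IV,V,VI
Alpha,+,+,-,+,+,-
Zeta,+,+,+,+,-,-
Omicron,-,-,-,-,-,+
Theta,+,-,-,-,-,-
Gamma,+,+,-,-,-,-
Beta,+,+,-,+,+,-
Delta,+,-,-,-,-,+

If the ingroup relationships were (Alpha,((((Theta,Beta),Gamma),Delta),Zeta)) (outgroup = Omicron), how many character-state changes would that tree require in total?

12

Map each character onto (Alpha,((((Theta,Beta),Gamma),Delta),Zeta)) (rooted by Omicron) and count the minimum state changes it requires (Fitch parsimony):
I: 1; II: 3; III: 1; IV: 3; V: 2; VI: 2.
Total tree length = 12.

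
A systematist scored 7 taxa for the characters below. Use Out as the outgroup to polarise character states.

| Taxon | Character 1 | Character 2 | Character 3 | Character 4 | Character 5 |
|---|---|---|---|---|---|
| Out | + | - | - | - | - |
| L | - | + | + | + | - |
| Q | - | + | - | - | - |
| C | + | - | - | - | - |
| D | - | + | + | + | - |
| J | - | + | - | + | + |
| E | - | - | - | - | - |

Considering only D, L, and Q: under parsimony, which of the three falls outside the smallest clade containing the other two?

Character polarity is set by the outgroup: the derived state is whichever differs from the outgroup's state, so for Character 1 the derived state is '-', and for the remaining characters it is '+'.
Only D, E, J, L, and Q show the derived state '-' for Character 1, supporting them as a clade.
Character 2: derived state '+' in D, J, L, and Q only — synapomorphy for {D, J, L, Q}.
Character 3: derived state '+' in D and L only — synapomorphy for {D, L}.
Character 4 (derived state '+') is shared by D, J, and L — a synapomorphy uniting that clade.
Character 5: derived state '+' in J only — an autapomorphy, so it tells us nothing about relationships among taxa.
Most parsimonious ingroup topology: (((((L,D),J),Q),E),C).
L and D share a more recent common ancestor with each other than either does with Q, so Q is the least closely related of the three.

Q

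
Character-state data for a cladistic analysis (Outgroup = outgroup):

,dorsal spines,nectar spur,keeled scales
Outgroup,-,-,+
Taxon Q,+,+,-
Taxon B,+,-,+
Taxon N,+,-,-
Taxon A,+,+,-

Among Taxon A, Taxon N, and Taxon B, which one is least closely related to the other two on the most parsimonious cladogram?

Taxon B

Character polarity is set by the outgroup: the derived state is whichever differs from the outgroup's state, so for keeled scales the derived state is '-', and for the remaining characters it is '+'.
dorsal spines (derived state '+') is shared by all ingroup taxa — unites the whole ingroup.
nectar spur: derived state '+' in Taxon A and Taxon Q only — synapomorphy for {Taxon A, Taxon Q}.
keeled scales (derived state '-') is shared by Taxon A, Taxon N, and Taxon Q — a synapomorphy uniting that clade.
Most parsimonious ingroup topology: (((Taxon Q,Taxon A),Taxon N),Taxon B).
Taxon N and Taxon A share a more recent common ancestor with each other than either does with Taxon B, so Taxon B is the least closely related of the three.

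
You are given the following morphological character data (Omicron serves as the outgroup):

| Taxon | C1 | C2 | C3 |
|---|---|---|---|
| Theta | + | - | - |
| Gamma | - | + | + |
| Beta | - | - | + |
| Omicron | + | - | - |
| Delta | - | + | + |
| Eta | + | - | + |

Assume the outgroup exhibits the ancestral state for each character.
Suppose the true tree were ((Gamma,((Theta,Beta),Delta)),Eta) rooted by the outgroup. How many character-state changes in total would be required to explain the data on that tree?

Map each character onto ((Gamma,((Theta,Beta),Delta)),Eta) (rooted by Omicron) and count the minimum state changes it requires (Fitch parsimony):
C1: 2; C2: 2; C3: 2.
Total tree length = 6.

6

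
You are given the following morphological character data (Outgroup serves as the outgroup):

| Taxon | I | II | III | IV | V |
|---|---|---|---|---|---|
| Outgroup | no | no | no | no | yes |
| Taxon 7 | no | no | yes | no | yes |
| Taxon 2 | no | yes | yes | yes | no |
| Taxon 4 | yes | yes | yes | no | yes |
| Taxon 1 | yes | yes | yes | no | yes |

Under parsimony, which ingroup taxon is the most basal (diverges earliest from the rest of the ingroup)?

Character polarity is set by the outgroup: the derived state is whichever differs from the outgroup's state, so for V the derived state is 'no', and for the remaining characters it is 'yes'.
I (derived state 'yes') is shared by Taxon 1 and Taxon 4 — a synapomorphy uniting that clade.
II (derived state 'yes') is shared by Taxon 1, Taxon 2, and Taxon 4 — a synapomorphy uniting that clade.
III (derived state 'yes') is shared by all ingroup taxa — unites the whole ingroup.
IV: derived state 'yes' in Taxon 2 only — an autapomorphy, so it tells us nothing about relationships among taxa.
V: derived state 'no' in Taxon 2 only — an autapomorphy, so it tells us nothing about relationships among taxa.
Most parsimonious ingroup topology: (Taxon 7,(Taxon 2,(Taxon 4,Taxon 1))).
Taxon 7 is sister to the clade containing all other ingroup taxa, so it is the earliest-diverging (most basal) ingroup lineage.

Taxon 7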